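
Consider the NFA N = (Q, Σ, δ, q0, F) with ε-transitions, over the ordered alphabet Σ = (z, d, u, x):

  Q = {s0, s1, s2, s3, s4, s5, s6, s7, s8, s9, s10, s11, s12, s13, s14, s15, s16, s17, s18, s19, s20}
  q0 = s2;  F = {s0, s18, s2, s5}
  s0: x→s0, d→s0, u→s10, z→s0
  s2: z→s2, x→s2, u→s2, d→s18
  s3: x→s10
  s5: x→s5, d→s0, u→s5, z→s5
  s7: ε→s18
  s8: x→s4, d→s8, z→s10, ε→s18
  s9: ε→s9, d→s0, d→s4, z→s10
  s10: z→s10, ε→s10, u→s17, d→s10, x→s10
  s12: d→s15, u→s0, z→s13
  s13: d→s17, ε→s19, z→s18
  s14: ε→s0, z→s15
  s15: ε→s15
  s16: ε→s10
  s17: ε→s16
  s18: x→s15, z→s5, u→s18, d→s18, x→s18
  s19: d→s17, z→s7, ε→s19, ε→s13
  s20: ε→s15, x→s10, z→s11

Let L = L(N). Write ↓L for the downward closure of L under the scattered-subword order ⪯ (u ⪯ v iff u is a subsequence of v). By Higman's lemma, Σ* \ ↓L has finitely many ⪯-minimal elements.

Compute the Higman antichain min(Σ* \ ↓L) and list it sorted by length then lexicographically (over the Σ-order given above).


Antichain: [dzdu].

|Q|=21, |F|=4, |δ|=50 (12 ε).
min D↑ (5 st, q0=0, F={4}): 0:z→0,d→1,u→0,x→0 1:z→2,d→1,u→1,x→1 2:z→2,d→3,u→2,x→2 3:z→3,d→3,u→4,x→3 4:z→4,d→4,u→4,x→4 [Hopcroft].
'dzdu': N↓-sim [8, 7, 5, 4, 3] end={s10,s16,s17} rej; 4/4 single-dels accept.
1 obstructions.


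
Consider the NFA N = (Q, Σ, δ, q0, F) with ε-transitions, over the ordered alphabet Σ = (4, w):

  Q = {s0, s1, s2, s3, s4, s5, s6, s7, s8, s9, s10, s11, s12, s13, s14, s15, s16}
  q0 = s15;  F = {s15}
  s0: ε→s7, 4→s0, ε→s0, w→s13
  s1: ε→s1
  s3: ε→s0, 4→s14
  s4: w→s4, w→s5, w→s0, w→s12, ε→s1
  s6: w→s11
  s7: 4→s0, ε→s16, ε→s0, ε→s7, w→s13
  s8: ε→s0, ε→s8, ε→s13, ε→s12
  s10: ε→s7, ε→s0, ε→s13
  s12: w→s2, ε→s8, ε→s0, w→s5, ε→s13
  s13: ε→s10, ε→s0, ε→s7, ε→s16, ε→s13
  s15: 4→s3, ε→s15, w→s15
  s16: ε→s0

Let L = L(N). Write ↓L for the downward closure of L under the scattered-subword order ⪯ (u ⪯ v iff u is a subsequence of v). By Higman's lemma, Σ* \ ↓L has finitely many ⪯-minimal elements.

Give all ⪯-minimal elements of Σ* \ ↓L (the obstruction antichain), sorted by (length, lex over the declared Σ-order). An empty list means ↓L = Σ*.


Antichain: [4].

|Q|=17, |F|=1, |δ|=39 (25 ε).
min D↑ (2 st, q0=0, F={1}): 0:4→1,w→0 1:4→1,w→1 [Hopcroft].
'4': N↓-sim [8, 7] end={s0,s10,s13,s14,s16,s3,s7} rej; 1/1 deletions ∈↓L.
1 obstructions.


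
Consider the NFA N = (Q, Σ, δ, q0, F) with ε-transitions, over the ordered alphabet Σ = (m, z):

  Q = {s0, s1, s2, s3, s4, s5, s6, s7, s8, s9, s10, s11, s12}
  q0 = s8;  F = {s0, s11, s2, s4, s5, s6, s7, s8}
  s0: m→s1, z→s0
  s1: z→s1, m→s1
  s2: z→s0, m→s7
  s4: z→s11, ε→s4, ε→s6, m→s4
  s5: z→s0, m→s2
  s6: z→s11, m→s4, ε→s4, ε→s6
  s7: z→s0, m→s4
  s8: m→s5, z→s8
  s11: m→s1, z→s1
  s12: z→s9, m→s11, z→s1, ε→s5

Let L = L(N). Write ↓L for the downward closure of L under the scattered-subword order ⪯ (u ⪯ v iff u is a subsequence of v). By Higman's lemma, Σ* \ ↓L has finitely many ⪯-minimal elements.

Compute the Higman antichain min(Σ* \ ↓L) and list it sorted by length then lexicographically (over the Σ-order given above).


|Q|=13, |F|=8, |δ|=26 (5 ε).
min D↑ (8 st, q0=0, F={5}): 0:m→1,z→0 1:m→2,z→3 2:m→4,z→3 3:m→5,z→3 4:m→6,z→3 5:m→5,z→5 6:m→6,z→7 7:m→5,z→5 [Hopcroft].
'mzm': N↓-sim [9, 8, 3, 1] end={s1} ∉↓L; 3/3 deletions ∈↓L.
'mmmmzz': N↓-sim [9, 8, 7, 6, 4, 2, 1] end={s1} — reject; 6/6 single-dels accept.
2 obstructions.

min(Σ*\↓L) = [mzm, mmmmzz].


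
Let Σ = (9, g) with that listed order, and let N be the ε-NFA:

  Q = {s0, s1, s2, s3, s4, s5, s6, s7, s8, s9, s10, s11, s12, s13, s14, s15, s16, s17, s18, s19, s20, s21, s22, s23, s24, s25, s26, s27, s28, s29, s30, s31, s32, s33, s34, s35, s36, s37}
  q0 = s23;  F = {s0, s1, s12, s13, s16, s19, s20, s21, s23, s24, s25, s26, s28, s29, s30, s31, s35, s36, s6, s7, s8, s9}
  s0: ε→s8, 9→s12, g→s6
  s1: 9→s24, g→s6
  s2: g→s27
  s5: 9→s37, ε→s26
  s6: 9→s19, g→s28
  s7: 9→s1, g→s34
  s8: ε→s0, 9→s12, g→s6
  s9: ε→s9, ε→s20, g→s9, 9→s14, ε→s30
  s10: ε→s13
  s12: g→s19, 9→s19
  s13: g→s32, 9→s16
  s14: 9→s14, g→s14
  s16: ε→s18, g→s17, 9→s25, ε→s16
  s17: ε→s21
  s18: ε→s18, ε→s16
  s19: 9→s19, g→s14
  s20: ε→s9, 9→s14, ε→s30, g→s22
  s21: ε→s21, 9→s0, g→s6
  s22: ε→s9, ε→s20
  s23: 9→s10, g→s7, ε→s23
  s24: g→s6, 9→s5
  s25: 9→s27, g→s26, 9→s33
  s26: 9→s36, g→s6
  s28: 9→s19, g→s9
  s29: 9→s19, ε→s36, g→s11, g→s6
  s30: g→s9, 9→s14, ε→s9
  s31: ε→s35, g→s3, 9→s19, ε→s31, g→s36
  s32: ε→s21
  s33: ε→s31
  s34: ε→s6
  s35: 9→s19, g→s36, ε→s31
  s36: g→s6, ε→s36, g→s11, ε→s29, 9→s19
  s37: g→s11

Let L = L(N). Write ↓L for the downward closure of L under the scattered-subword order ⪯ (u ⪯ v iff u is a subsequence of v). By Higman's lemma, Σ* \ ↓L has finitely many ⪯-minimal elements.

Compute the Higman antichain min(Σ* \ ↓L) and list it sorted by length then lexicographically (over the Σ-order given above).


min(Σ*\↓L) = [gg9g, gggg9, 99999g, 9g999g, 9g99gg].

|Q|=38, |F|=22, |δ|=81 (28 ε).
min D↑ (18 st, q0=0, F={15}): 0:9→1,g→2 1:9→3,g→4 2:9→5,g→6 3:9→7,g→4 4:9→8,g→6 5:9→9,g→6 6:9→10,g→11 7:9→12,g→13 8:9→14,g→6 9:9→13,g→6 10:9→10,g→15 11:9→10,g→16 12:9→10,g→17 13:9→17,g→6 14:9→10,g→10 15:9→15,g→15 16:9→15,g→16 17:9→10,g→6 [Hopcroft].
'gg9g': N↓-sim [35, 25, 10, 2, 1] end={s14} ∉↓L; 4/4 single-dels accept.
'gggg9': N↓-sim [35, 25, 10, 7, 5, 1] end={s14} — reject; 5/5 del acc.
'99999g': N↓-sim [35, 32, 28, 23, 18, 2, 1] end={s14} — reject; 6/6 del acc.
'9g999g': N↓-sim [35, 32, 19, 14, 3, 2, 1] end={s14} ∉↓L; 6/6 single-dels accept.
'9g99gg': run [35, 32, 19, 14, 3, 2, 1] end={s14} ∉↓L; 6/6 single-dels accept.
5 words, ⪯-incomp.


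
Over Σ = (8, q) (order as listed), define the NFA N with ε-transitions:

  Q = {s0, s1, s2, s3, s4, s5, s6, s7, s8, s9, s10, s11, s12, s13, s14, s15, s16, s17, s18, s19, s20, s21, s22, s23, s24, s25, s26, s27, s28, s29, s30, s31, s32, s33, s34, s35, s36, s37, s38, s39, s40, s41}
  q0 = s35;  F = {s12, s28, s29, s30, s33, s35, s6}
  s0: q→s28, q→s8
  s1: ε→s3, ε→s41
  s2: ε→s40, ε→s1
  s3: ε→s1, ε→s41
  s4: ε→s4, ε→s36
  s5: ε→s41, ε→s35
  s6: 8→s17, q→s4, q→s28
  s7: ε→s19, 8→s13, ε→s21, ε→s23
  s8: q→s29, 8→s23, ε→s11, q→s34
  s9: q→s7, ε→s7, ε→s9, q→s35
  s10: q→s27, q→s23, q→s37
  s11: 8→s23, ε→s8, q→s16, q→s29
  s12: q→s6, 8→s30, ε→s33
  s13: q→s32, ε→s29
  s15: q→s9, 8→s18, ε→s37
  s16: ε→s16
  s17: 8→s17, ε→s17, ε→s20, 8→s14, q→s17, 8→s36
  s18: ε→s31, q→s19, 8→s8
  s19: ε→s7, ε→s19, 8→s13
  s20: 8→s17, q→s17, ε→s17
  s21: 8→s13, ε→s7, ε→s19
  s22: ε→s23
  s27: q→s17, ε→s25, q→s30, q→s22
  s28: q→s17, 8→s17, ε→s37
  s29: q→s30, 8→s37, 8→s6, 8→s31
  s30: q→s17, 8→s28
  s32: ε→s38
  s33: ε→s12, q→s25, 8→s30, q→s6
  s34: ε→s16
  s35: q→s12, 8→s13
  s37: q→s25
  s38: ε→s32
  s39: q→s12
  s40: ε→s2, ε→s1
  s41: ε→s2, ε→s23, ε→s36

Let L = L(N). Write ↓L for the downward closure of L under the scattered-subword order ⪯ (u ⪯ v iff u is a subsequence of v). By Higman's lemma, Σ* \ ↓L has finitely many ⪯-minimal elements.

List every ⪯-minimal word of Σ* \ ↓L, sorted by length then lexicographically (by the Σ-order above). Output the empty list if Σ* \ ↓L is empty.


|Q|=42, |F|=7, |δ|=91 (41 ε).
min D↑ (7 st, q0=0, F={5}): 0:8→1,q→2 1:8→3,q→4 2:8→4,q→3 3:8→5,q→6 4:8→6,q→5 5:8→5,q→5 6:8→5,q→5 [Hopcroft].
'888': N↓-sim [18, 15, 10, 4] end={s14,s17,s20,s36} ∉↓L; 3/3 del acc.
'8qq': N↓-sim [18, 15, 11, 5] end={s14,s17,s20,s25,s36} rej; 3/3 single-dels accept.
'q8q': |S_i|=[18, 14, 8, 5] end={s14,s17,s20,s25,s36} — reject; 3/3 deletions ∈↓L.
'qq8': N↓-sim [18, 14, 9, 4] end={s14,s17,s20,s36} ∉↓L; 3/3 single-dels accept.
'qqqq': |S_i|=[18, 14, 9, 8, 5] end={s14,s17,s20,s25,s36} rej; 4/4 deletions ∈↓L.
5 minimals (antichain).

min(Σ*\↓L) = [888, 8qq, q8q, qq8, qqqq].


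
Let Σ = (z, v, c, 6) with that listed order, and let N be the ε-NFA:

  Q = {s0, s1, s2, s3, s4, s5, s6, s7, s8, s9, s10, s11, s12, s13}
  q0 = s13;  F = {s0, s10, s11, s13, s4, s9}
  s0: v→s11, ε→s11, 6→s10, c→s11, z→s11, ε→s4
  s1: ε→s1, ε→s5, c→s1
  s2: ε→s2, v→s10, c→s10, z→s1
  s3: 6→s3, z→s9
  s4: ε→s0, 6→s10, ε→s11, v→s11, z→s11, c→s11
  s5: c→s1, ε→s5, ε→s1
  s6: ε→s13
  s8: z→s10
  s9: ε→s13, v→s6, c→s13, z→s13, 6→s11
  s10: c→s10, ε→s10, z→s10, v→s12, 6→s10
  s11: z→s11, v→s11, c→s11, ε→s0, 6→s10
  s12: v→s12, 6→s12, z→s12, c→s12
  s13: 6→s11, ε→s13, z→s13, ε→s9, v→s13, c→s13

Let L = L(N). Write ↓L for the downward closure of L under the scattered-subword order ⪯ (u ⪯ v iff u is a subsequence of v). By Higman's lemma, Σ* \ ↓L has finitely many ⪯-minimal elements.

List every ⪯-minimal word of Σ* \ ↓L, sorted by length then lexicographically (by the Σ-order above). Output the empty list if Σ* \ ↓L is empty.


Antichain: [66v].

|Q|=14, |F|=6, |δ|=51 (15 ε).
min D↑ (4 st, q0=0, F={3}): 0:z→0,v→0,c→0,6→1 1:z→1,v→1,c→1,6→2 2:z→2,v→3,c→2,6→2 3:z→3,v→3,c→3,6→3 [Hopcroft].
'66v': |S_i|=[8, 5, 2, 1] end={s12} ∉↓L; 3/3 deletions ∈↓L.
1 obstructions.


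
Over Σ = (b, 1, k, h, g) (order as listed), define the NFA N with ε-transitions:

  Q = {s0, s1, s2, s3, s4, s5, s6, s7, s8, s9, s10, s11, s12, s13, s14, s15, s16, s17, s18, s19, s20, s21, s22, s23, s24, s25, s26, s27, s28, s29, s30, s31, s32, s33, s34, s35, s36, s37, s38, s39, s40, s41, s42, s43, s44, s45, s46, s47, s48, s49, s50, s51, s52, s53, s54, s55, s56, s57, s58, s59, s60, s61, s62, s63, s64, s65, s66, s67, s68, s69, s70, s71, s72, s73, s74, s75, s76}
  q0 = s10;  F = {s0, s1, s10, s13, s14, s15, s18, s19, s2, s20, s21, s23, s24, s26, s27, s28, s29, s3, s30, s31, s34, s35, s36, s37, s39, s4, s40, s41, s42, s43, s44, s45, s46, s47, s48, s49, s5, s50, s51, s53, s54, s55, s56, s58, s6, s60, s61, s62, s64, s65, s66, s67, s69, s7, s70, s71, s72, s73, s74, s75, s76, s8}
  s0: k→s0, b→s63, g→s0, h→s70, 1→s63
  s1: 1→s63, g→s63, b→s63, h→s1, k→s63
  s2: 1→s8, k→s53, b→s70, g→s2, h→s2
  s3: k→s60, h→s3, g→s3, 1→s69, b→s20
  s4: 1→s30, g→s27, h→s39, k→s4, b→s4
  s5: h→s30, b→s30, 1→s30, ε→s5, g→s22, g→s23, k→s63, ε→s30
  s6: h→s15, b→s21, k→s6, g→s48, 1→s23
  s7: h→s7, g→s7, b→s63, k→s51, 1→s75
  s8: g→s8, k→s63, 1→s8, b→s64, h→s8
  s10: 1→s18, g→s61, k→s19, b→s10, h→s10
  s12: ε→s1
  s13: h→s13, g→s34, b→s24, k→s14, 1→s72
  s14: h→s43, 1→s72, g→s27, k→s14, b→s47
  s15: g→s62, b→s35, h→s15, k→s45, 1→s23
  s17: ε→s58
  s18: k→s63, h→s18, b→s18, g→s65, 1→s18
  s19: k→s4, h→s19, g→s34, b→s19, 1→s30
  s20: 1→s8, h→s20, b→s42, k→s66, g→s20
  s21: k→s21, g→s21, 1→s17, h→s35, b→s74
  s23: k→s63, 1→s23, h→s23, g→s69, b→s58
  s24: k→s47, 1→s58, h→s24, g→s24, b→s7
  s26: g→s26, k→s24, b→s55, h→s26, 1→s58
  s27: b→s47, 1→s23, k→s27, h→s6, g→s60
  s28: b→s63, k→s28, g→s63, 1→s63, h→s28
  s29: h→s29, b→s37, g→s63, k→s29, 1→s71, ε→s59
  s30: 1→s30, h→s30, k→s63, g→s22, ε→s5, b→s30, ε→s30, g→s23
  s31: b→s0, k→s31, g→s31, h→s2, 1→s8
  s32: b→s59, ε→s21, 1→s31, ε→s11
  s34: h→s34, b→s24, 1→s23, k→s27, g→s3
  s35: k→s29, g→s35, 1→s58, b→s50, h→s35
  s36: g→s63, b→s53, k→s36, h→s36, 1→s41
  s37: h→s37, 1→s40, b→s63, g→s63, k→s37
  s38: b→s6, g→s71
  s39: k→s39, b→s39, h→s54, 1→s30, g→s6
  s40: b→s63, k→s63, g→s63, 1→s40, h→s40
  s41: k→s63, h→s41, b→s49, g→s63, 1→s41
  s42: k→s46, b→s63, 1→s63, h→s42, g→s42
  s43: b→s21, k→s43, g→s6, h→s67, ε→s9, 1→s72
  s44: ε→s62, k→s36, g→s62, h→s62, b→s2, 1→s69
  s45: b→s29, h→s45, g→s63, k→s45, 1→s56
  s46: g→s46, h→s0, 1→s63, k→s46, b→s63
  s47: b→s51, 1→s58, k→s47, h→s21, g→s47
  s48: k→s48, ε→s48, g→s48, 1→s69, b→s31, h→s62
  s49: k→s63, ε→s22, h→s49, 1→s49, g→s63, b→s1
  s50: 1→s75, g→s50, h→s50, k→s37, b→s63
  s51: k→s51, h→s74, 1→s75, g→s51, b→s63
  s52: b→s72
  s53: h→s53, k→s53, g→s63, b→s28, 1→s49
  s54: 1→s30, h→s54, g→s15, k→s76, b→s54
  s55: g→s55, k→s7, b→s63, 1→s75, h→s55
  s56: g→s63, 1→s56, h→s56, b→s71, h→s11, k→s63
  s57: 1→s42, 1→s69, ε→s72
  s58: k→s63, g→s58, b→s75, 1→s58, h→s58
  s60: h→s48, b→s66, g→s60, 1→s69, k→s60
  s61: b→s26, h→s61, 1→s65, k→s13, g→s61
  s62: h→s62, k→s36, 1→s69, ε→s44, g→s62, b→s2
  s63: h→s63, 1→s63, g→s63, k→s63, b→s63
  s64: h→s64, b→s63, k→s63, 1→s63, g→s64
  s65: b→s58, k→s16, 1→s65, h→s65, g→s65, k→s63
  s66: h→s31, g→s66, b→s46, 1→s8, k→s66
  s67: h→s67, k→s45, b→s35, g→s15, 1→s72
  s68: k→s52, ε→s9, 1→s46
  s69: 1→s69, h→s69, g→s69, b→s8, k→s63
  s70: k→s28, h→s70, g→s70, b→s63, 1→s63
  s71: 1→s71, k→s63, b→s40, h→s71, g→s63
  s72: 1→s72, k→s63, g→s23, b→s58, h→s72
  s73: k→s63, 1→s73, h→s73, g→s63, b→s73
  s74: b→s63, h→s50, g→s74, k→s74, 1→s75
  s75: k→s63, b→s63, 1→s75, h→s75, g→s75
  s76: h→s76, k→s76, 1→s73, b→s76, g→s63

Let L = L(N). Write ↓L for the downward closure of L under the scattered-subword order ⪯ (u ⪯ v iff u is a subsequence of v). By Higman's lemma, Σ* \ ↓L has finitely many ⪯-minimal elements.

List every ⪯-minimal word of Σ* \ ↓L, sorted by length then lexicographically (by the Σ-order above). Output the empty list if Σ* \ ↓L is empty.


Antichain: [1k, gbbb, kkhhkg, kggbb1].

|Q|=77, |F|=62, |δ|=344 (16 ε).
min D↑ (61 st, q0=0, F={4}): 0:b→0,1→1,k→2,h→0,g→3 1:b→1,1→1,k→4,h→1,g→5 2:b→2,1→6,k→7,h→2,g→8 3:b→9,1→5,k→10,h→3,g→3 4:b→4,1→4,k→4,h→4,g→4 5:b→11,1→5,k→4,h→5,g→5 6:b→6,1→6,k→4,h→6,g→12 7:b→7,1→6,k→7,h→13,g→14 8:b→15,1→12,k→14,h→8,g→16 9:b→17,1→11,k→15,h→9,g→9 10:b→15,1→18,k→19,h→10,g→8 11:b→20,1→11,k→4,h→11,g→11 12:b→11,1→12,k→4,h→12,g→21 13:b→13,1→6,k→13,h→22,g→23 14:b→24,1→12,k→14,h→23,g→25 15:b→26,1→11,k→24,h→15,g→15 16:b→27,1→21,k→25,h→16,g→16 17:b→4,1→20,k→26,h→17,g→17 18:b→11,1→18,k→4,h→18,g→12 19:b→24,1→18,k→19,h→28,g→14 20:b→4,1→20,k→4,h→20,g→20 21:b→29,1→21,k→4,h→21,g→21 22:b→22,1→6,k→30,h→22,g→31 23:b→32,1→12,k→23,h→31,g→33 24:b→34,1→11,k→24,h→32,g→24 25:b→35,1→21,k→25,h→33,g→25 26:b→4,1→20,k→34,h→26,g→26 27:b→36,1→29,k→35,h→27,g→27 28:b→32,1→18,k→28,h→37,g→23 29:b→38,1→29,k→4,h→29,g→29 30:b→30,1→39,k→30,h→30,g→4 31:b→40,1→12,k→41,h→31,g→42 32:b→43,1→11,k→32,h→40,g→32 33:b→44,1→21,k→33,h→42,g→33 34:b→4,1→20,k→34,h→43,g→34 35:b→45,1→29,k→35,h→44,g→35 36:b→4,1→4,k→45,h→36,g→36 37:b→40,1→18,k→41,h→37,g→31 38:b→4,1→4,k→4,h→38,g→38 39:b→39,1→39,k→4,h→39,g→4 40:b→46,1→11,k→47,h→40,g→40 41:b→47,1→48,k→41,h→41,g→4 42:b→49,1→21,k→50,h→42,g→42 43:b→4,1→20,k→43,h→46,g→43 44:b→51,1→29,k→44,h→49,g→44 45:b→4,1→4,k→45,h→51,g→45 46:b→4,1→20,k→52,h→46,g→46 47:b→52,1→53,k→47,h→47,g→4 48:b→53,1→48,k→4,h→48,g→4 49:b→54,1→29,k→55,h→49,g→49 50:b→55,1→56,k→50,h→50,g→4 51:b→4,1→4,k→51,h→54,g→51 52:b→4,1→57,k→52,h→52,g→4 53:b→57,1→53,k→4,h→53,g→4 54:b→4,1→4,k→58,h→54,g→54 55:b→58,1→59,k→55,h→55,g→4 56:b→59,1→56,k→4,h→56,g→4 57:b→4,1→57,k→4,h→57,g→4 58:b→4,1→4,k→58,h→58,g→4 59:b→60,1→59,k→4,h→59,g→4 60:b→4,1→4,k→4,h→60,g→4 [Hopcroft].
'1k': |S_i|=[69, 23, 2] end={s16,s63} ∉↓L; 2/2 single-dels accept.
'gbbb': N↓-sim [69, 59, 34, 16, 1] end={s63} — reject; 4/4 deletions ∈↓L.
'kkhhkg': run [69, 63, 54, 46, 36, 18, 1] end={s63} ∉↓L; 6/6 del acc.
'kggbb1': run [69, 63, 48, 40, 23, 8, 1] end={s63} ∉↓L; 6/6 single-dels accept.
4 minimals (antichain).


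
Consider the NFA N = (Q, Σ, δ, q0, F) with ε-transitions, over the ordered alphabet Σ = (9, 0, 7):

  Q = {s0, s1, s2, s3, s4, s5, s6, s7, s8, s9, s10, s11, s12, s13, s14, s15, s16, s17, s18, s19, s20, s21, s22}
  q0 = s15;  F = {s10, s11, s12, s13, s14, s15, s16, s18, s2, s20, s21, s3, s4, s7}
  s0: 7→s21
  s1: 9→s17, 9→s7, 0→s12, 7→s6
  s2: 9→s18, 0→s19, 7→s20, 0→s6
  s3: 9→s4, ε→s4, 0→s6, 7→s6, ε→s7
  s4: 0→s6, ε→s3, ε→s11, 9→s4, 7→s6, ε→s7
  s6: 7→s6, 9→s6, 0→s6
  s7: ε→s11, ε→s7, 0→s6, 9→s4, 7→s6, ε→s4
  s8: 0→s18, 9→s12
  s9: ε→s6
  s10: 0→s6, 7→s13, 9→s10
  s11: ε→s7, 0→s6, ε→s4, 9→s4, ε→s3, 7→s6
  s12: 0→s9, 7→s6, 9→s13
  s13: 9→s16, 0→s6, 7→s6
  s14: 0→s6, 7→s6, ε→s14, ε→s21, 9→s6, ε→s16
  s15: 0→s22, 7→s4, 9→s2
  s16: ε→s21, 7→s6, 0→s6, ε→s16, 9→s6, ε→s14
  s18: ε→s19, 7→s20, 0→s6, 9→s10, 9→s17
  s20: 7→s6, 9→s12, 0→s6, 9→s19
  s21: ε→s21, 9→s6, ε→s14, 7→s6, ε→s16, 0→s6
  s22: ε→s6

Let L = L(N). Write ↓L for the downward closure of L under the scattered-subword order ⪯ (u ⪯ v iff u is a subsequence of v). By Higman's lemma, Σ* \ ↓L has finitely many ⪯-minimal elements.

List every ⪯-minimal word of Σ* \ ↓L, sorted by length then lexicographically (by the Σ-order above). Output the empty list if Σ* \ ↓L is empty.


A = [0, 77, 999799, 979999].

|Q|=23, |F|=14, |δ|=78 (23 ε).
min D↑ (10 st, q0=0, F={2}): 0:9→1,0→2,7→3 1:9→4,0→2,7→5 2:9→2,0→2,7→2 3:9→3,0→2,7→2 4:9→6,0→2,7→5 5:9→7,0→2,7→2 6:9→6,0→2,7→8 7:9→8,0→2,7→2 8:9→9,0→2,7→2 9:9→2,0→2,7→2.
'0': |S_i|=[19, 4] end={s19,s22,s6,s9} rej; 1/1 deletions ∈↓L.
'77': run [19, 13, 1] end={s6} rej; 2/2 deletions ∈↓L.
'999799': run [19, 17, 16, 14, 5, 4, 1] end={s6} — reject; 6/6 deletions ∈↓L.
'979999': N↓-sim [19, 17, 9, 8, 5, 4, 1] end={s6} — reject; 6/6 deletions ∈↓L.
4 minimals (antichain).


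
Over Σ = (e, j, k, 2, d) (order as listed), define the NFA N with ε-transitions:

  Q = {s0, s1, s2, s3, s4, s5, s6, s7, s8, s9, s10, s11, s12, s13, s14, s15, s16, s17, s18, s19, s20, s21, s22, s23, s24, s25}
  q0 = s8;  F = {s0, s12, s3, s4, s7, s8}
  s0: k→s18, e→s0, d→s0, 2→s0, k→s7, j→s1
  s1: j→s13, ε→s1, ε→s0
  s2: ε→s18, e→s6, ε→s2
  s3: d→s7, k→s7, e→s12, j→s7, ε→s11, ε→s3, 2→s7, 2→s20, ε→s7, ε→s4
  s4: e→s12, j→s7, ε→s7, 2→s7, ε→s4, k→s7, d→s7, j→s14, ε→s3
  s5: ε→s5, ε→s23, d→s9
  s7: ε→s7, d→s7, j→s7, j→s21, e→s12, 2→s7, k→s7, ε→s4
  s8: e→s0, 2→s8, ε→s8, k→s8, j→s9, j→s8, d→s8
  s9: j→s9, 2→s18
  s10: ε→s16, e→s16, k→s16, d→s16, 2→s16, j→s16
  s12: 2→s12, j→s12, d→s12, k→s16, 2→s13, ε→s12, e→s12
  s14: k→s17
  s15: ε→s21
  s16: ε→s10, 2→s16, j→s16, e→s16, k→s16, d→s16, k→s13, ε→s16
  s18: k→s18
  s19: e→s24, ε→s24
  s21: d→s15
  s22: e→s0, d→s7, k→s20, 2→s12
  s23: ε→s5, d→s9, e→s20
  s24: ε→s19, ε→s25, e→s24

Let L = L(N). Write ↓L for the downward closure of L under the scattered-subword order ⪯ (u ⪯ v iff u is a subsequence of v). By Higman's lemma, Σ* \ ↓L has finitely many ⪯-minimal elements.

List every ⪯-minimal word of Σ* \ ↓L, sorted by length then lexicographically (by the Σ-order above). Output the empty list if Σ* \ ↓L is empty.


min(Σ*\↓L) = [ekek].

|Q|=26, |F|=6, |δ|=88 (25 ε).
min D↑ (5 st, q0=0, F={4}): 0:e→1,j→0,k→0,2→0,d→0 1:e→1,j→1,k→2,2→1,d→1 2:e→3,j→2,k→2,2→2,d→2 3:e→3,j→3,k→4,2→3,d→3 4:e→4,j→4,k→4,2→4,d→4.
'ekek': run [18, 16, 14, 4, 3] end={s10,s13,s16} rej; 4/4 single-dels accept.
1 words, ⪯-incomp.


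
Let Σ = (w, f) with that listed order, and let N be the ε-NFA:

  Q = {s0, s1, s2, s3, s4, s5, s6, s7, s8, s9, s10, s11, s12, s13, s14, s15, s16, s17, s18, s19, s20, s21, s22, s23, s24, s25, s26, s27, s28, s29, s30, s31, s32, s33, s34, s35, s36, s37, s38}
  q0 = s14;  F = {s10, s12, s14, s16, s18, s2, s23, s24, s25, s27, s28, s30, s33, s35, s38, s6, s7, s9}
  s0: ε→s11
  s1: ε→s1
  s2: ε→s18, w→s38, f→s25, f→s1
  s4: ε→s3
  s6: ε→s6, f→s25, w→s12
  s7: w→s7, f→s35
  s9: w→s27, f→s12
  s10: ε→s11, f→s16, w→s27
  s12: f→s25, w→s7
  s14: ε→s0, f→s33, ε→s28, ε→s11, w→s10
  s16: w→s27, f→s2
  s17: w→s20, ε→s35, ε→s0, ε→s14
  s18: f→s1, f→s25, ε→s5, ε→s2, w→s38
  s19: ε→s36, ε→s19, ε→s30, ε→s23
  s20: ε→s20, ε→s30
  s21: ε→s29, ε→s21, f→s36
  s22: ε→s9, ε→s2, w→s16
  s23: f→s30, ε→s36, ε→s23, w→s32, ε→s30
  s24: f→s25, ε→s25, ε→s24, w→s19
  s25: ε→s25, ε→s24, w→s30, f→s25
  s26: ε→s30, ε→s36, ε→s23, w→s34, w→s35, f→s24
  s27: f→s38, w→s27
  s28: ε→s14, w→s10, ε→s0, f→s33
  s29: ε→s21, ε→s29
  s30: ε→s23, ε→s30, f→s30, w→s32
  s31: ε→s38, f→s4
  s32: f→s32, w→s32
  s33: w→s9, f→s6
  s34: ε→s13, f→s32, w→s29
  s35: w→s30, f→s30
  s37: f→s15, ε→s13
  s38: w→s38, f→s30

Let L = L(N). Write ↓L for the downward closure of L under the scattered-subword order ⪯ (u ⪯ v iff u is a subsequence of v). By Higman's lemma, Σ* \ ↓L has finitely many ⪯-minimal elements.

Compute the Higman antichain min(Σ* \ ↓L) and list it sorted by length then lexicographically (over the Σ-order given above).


|Q|=39, |F|=18, |δ|=93 (43 ε).
min D↑ (15 st, q0=0, F={13}): 0:w→1,f→2 1:w→3,f→4 2:w→5,f→6 3:w→3,f→7 4:w→3,f→8 5:w→3,f→9 6:w→9,f→10 7:w→7,f→11 8:w→7,f→10 9:w→12,f→10 10:w→11,f→10 11:w→13,f→11 12:w→12,f→14 13:w→13,f→13 14:w→11,f→11 [Hopcroft].
'wwffw': |S_i|=[25, 20, 9, 6, 4, 1] end={s32} — reject; 5/5 deletions ∈↓L.
'fffww': run [25, 20, 16, 9, 5, 1] end={s32} rej; 5/5 deletions ∈↓L.
'wffwfw': |S_i|=[25, 20, 17, 13, 6, 4, 1] end={s32} — reject; 6/6 single-dels accept.
3 minimals (antichain).

Antichain: [wwffw, fffww, wffwfw].


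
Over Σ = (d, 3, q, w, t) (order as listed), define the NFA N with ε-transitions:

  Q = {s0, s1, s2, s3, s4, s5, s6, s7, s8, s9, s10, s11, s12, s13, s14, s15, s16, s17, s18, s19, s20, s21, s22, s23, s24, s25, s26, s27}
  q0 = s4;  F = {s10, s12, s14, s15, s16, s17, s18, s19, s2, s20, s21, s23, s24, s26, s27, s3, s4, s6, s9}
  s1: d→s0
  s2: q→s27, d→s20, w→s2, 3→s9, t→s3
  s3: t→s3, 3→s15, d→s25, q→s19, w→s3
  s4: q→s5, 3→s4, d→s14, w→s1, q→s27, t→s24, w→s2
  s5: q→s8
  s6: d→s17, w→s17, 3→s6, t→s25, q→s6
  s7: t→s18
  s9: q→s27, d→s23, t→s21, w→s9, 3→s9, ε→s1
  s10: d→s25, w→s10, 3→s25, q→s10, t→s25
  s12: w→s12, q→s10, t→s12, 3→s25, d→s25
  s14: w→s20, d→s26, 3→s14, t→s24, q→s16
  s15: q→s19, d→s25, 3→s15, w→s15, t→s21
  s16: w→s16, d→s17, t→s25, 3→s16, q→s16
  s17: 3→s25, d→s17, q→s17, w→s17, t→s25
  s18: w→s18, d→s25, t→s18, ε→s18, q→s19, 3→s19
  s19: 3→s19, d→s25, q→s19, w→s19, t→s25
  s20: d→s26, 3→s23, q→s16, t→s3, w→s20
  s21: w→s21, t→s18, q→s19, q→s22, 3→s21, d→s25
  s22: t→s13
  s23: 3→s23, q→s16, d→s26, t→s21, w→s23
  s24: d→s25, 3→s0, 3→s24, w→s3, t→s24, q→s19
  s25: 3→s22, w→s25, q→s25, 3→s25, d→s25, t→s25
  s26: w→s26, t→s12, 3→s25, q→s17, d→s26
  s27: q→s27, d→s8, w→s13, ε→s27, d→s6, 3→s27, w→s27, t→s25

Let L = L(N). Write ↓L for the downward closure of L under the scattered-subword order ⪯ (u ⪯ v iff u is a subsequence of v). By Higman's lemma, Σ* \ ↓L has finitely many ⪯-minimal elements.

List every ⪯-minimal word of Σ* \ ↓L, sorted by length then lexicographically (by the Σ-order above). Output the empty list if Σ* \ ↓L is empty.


Antichain: [qt, td, dd3, qdw3, w3tt3t].

|Q|=28, |F|=19, |δ|=114 (3 ε).
min D↑ (20 st, q0=0, F={9}): 0:d→1,3→0,q→2,w→3,t→4 1:d→5,3→1,q→6,w→7,t→4 2:d→8,3→2,q→2,w→2,t→9 3:d→7,3→10,q→2,w→3,t→11 4:d→9,3→4,q→12,w→11,t→4 5:d→5,3→9,q→13,w→5,t→14 6:d→13,3→6,q→6,w→6,t→9 7:d→5,3→15,q→6,w→7,t→11 8:d→13,3→8,q→8,w→13,t→9 9:d→9,3→9,q→9,w→9,t→9 10:d→15,3→10,q→2,w→10,t→16 11:d→9,3→17,q→12,w→11,t→11 12:d→9,3→12,q→12,w→12,t→9 13:d→13,3→9,q→13,w→13,t→9 14:d→9,3→9,q→18,w→14,t→14 15:d→5,3→15,q→6,w→15,t→16 16:d→9,3→16,q→12,w→16,t→19 17:d→9,3→17,q→12,w→17,t→16 18:d→9,3→9,q→18,w→18,t→9 19:d→9,3→12,q→12,w→19,t→19.
'qt': N↓-sim [26, 11, 3] end={s13,s22,s25} ∉↓L; 2/2 single-dels accept.
'td': |S_i|=[26, 12, 3] end={s13,s22,s25} ∉↓L; 2/2 deletions ∈↓L.
'dd3': |S_i|=[26, 20, 7, 3] end={s13,s22,s25} — reject; 3/3 single-dels accept.
'qdw3': N↓-sim [26, 11, 6, 4, 3] end={s13,s22,s25} — reject; 4/4 single-dels accept.
'w3tt3t': N↓-sim [26, 22, 19, 8, 7, 4, 3] end={s13,s22,s25} ∉↓L; 6/6 single-dels accept.
5 words, ⪯-incomp.


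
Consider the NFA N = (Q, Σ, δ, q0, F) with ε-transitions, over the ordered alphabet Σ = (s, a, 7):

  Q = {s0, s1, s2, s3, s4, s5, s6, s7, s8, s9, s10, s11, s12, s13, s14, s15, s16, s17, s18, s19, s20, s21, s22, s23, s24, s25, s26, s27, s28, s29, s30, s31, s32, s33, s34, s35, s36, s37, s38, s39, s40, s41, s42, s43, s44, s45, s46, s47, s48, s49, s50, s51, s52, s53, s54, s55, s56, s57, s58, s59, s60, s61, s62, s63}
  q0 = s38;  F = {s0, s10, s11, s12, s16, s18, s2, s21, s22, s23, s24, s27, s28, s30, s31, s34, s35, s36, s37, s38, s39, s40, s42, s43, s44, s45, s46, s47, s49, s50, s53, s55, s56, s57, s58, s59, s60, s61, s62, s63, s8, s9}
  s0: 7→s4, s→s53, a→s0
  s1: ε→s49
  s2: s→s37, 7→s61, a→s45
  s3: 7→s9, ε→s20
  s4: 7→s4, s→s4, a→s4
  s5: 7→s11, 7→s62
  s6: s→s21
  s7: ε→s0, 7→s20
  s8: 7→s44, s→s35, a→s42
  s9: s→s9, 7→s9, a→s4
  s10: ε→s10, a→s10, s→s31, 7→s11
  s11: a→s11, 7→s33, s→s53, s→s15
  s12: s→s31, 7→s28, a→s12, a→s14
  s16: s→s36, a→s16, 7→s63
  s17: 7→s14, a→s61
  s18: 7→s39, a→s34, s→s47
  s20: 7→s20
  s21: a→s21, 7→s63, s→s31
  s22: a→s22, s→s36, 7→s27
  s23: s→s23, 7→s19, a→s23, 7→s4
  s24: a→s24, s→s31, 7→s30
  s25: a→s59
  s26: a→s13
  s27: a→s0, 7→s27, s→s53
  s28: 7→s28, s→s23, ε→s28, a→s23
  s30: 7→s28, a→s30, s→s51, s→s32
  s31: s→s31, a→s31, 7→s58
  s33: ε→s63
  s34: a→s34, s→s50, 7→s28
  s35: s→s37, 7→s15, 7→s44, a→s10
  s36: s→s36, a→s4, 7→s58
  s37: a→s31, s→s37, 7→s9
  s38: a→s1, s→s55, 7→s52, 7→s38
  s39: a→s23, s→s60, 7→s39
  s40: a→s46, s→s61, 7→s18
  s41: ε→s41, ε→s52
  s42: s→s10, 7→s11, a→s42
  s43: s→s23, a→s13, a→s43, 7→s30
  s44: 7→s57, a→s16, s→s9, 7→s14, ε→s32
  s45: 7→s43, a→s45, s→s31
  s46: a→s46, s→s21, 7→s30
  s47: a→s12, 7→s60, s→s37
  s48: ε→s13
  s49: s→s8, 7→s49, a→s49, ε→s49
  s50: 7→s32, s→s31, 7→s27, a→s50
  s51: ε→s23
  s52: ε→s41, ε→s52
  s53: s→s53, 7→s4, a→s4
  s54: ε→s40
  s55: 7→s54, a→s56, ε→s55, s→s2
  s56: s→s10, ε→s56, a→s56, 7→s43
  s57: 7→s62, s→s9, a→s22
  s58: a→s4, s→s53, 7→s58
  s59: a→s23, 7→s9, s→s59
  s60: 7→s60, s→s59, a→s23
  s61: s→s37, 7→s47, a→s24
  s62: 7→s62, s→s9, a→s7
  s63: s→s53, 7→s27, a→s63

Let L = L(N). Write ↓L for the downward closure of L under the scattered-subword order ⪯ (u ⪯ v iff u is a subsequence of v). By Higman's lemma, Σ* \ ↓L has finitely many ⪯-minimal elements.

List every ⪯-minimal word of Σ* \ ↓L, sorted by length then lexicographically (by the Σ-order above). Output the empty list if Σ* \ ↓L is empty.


|Q|=64, |F|=42, |δ|=165 (17 ε).
min D↑ (43 st, q0=0, F={30}): 0:s→1,a→2,7→0 1:s→3,a→4,7→5 2:s→6,a→2,7→2 3:s→7,a→8,7→9 4:s→10,a→4,7→11 5:s→9,a→12,7→13 6:s→14,a→15,7→16 7:s→7,a→17,7→18 8:s→17,a→8,7→11 9:s→7,a→19,7→20 10:s→17,a→10,7→21 11:s→22,a→11,7→23 12:s→24,a→12,7→23 13:s→20,a→25,7→26 14:s→7,a→10,7→16 15:s→10,a→15,7→21 16:s→18,a→27,7→28 17:s→17,a→17,7→29 18:s→18,a→30,7→18 19:s→17,a→19,7→23 20:s→7,a→31,7→32 21:s→33,a→21,7→34 22:s→22,a→22,7→30 23:s→22,a→23,7→35 24:s→17,a→24,7→34 25:s→36,a→25,7→35 26:s→32,a→22,7→26 27:s→37,a→27,7→34 28:s→18,a→38,7→39 29:s→33,a→30,7→29 30:s→30,a→30,7→30 31:s→17,a→31,7→35 32:s→40,a→22,7→32 33:s→33,a→30,7→30 34:s→33,a→34,7→41 35:s→22,a→22,7→35 36:s→17,a→36,7→41 37:s→37,a→30,7→29 38:s→37,a→38,7→41 39:s→18,a→42,7→39 40:s→40,a→22,7→18 41:s→33,a→42,7→41 42:s→33,a→42,7→30 [Hopcroft].
'sss7a': run [56, 51, 41, 13, 5, 1] end={s4} ∉↓L; 5/5 single-dels accept.
'sa7s7': run [56, 51, 34, 18, 7, 2] end={s19,s4} rej; 5/5 single-dels accept.
'as7sa': run [56, 43, 31, 21, 6, 1] end={s4} rej; 5/5 deletions ∈↓L.
's777a7': run [56, 51, 43, 31, 16, 7, 3] end={s19,s20,s4} rej; 6/6 del acc.
4 minimals (antichain).

min(Σ*\↓L) = [sss7a, sa7s7, as7sa, s777a7].


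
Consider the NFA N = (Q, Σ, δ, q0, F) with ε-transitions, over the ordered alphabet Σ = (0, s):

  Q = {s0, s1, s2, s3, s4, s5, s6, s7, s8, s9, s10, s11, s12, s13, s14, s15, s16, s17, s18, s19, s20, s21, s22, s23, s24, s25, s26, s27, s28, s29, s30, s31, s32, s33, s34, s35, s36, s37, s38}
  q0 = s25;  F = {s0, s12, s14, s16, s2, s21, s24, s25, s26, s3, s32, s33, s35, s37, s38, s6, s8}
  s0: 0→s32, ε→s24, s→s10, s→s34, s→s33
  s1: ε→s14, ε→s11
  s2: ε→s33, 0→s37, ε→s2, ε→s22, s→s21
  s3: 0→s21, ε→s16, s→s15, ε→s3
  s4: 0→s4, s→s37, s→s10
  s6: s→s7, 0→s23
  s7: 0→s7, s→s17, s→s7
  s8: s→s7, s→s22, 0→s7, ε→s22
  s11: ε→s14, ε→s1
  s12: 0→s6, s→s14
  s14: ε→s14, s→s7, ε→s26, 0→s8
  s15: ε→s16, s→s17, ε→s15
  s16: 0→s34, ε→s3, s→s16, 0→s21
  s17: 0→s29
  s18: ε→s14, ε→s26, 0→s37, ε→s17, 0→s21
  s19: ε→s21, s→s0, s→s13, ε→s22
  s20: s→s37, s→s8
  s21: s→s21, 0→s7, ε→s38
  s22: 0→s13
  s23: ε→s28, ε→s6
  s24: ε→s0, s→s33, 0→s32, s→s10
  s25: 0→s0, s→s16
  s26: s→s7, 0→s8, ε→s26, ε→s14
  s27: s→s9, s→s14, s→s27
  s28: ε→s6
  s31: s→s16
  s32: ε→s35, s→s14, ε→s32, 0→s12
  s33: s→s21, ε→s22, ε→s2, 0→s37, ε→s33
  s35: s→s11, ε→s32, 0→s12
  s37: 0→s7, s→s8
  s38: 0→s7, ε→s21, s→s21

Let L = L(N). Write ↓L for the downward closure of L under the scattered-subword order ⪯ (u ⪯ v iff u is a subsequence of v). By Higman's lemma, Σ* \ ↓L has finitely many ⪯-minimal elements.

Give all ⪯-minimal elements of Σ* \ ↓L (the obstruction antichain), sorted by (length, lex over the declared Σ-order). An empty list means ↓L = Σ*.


|Q|=39, |F|=17, |δ|=93 (35 ε).
min D↑ (12 st, q0=0, F={9}): 0:0→1,s→2 1:0→3,s→4 2:0→5,s→2 3:0→6,s→7 4:0→8,s→5 5:0→9,s→5 6:0→10,s→7 7:0→11,s→9 8:0→9,s→11 9:0→9,s→9 10:0→10,s→9 11:0→9,s→9 [Hopcroft].
's00': |S_i|=[29, 20, 10, 4] end={s13,s17,s29,s7} — reject; 3/3 deletions ∈↓L.
'00ss': |S_i|=[29, 25, 17, 10, 5] end={s13,s17,s22,s29,s7} rej; 4/4 deletions ∈↓L.
'0ss0': |S_i|=[29, 25, 17, 8, 4] end={s13,s17,s29,s7} ∉↓L; 4/4 single-dels accept.
'0000s': |S_i|=[29, 25, 17, 12, 9, 5] end={s13,s17,s22,s29,s7} ∉↓L; 5/5 single-dels accept.
4 minimals (antichain).

A = [s00, 00ss, 0ss0, 0000s].


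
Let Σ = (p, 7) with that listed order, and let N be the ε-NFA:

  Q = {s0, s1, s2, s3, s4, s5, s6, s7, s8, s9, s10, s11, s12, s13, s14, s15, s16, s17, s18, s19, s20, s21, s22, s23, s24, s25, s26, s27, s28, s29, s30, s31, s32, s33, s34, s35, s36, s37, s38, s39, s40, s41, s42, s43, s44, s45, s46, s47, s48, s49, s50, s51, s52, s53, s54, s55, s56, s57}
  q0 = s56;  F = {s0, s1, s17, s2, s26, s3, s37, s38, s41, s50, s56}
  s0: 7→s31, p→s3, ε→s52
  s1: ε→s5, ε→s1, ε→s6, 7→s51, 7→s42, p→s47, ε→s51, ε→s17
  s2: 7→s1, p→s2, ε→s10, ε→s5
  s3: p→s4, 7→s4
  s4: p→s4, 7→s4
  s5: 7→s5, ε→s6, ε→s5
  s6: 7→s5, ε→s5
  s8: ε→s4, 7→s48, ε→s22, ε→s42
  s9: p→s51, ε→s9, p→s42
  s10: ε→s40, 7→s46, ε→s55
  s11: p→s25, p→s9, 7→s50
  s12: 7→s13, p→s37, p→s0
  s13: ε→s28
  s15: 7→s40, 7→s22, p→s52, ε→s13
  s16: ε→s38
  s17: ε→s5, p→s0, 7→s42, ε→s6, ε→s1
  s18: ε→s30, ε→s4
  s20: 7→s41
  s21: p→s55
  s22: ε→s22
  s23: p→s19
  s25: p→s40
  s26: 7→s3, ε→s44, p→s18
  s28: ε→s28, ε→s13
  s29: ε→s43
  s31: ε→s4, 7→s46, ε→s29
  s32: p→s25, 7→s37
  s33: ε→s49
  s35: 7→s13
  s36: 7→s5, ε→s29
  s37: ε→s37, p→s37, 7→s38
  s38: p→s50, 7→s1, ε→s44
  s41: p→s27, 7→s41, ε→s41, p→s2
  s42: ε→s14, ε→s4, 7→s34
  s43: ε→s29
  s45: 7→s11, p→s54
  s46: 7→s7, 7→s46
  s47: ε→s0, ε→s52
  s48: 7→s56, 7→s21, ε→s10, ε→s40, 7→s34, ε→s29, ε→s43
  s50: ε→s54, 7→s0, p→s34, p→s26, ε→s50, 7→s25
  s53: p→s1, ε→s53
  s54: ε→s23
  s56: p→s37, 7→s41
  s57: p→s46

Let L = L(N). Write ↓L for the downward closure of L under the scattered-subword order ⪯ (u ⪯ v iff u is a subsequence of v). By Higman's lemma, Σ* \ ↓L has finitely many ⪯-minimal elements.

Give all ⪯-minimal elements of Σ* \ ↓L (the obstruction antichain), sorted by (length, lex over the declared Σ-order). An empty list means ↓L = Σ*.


|Q|=58, |F|=11, |δ|=112 (50 ε).
min D↑ (11 st, q0=0, F={9}): 0:p→1,7→2 1:p→1,7→3 2:p→4,7→2 3:p→5,7→6 4:p→4,7→6 5:p→7,7→8 6:p→8,7→9 7:p→9,7→10 8:p→10,7→9 9:p→9,7→9 10:p→9,7→9.
'p777': |S_i|=[36, 34, 29, 20, 12] end={s14,s29,s31,s34,s4,s42,s43,s46,s5,s51,s6,s7} rej; 4/4 del acc.
'7p77': |S_i|=[36, 34, 32, 20, 12] end={s14,s29,s31,s34,s4,s42,s43,s46,s5,s51,s6,s7} ∉↓L; 4/4 del acc.
'p7ppp': run [36, 34, 29, 21, 9, 3] end={s18,s30,s4} ∉↓L; 5/5 single-dels accept.
3 words, ⪯-incomp.

min(Σ*\↓L) = [p777, 7p77, p7ppp].


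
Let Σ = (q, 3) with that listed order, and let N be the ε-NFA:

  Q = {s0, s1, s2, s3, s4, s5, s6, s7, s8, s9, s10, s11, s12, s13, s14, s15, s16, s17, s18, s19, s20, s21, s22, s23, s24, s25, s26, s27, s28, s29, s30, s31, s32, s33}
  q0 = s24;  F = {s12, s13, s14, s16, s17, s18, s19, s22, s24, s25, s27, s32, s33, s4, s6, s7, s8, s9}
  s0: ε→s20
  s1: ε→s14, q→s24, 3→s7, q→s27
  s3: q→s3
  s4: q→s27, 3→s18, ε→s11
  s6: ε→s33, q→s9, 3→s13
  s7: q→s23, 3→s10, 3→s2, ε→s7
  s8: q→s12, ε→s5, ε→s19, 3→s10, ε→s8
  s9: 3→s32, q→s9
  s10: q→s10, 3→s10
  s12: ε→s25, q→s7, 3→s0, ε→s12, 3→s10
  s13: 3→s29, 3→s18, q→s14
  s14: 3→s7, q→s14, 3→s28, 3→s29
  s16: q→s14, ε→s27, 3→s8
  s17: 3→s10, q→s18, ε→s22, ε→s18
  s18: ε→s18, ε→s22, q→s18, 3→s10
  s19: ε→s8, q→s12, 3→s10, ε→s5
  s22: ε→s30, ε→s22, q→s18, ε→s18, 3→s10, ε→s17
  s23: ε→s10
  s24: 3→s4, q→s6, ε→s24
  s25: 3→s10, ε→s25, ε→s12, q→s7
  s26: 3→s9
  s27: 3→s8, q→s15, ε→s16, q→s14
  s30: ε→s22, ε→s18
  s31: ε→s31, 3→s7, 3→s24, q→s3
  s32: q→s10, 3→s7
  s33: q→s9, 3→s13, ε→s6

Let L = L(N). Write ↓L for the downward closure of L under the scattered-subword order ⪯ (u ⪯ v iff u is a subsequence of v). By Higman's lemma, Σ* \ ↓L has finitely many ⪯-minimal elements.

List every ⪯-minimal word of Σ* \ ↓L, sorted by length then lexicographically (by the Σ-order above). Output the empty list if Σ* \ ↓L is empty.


|Q|=34, |F|=18, |δ|=82 (30 ε).
min D↑ (13 st, q0=0, F={10}): 0:q→1,3→2 1:q→3,3→4 2:q→5,3→6 3:q→3,3→7 4:q→8,3→6 5:q→8,3→9 6:q→6,3→10 7:q→10,3→11 8:q→8,3→11 9:q→12,3→10 10:q→10,3→10 11:q→10,3→10 12:q→11,3→10.
'333': |S_i|=[29, 25, 17, 4] end={s0,s10,s2,s20} rej; 3/3 deletions ∈↓L.
'qq3q': N↓-sim [29, 26, 18, 9, 2] end={s10,s23} ∉↓L; 4/4 del acc.
'3q3qqq': run [29, 25, 21, 13, 8, 4, 2] end={s10,s23} ∉↓L; 6/6 deletions ∈↓L.
3 obstructions.

A = [333, qq3q, 3q3qqq].


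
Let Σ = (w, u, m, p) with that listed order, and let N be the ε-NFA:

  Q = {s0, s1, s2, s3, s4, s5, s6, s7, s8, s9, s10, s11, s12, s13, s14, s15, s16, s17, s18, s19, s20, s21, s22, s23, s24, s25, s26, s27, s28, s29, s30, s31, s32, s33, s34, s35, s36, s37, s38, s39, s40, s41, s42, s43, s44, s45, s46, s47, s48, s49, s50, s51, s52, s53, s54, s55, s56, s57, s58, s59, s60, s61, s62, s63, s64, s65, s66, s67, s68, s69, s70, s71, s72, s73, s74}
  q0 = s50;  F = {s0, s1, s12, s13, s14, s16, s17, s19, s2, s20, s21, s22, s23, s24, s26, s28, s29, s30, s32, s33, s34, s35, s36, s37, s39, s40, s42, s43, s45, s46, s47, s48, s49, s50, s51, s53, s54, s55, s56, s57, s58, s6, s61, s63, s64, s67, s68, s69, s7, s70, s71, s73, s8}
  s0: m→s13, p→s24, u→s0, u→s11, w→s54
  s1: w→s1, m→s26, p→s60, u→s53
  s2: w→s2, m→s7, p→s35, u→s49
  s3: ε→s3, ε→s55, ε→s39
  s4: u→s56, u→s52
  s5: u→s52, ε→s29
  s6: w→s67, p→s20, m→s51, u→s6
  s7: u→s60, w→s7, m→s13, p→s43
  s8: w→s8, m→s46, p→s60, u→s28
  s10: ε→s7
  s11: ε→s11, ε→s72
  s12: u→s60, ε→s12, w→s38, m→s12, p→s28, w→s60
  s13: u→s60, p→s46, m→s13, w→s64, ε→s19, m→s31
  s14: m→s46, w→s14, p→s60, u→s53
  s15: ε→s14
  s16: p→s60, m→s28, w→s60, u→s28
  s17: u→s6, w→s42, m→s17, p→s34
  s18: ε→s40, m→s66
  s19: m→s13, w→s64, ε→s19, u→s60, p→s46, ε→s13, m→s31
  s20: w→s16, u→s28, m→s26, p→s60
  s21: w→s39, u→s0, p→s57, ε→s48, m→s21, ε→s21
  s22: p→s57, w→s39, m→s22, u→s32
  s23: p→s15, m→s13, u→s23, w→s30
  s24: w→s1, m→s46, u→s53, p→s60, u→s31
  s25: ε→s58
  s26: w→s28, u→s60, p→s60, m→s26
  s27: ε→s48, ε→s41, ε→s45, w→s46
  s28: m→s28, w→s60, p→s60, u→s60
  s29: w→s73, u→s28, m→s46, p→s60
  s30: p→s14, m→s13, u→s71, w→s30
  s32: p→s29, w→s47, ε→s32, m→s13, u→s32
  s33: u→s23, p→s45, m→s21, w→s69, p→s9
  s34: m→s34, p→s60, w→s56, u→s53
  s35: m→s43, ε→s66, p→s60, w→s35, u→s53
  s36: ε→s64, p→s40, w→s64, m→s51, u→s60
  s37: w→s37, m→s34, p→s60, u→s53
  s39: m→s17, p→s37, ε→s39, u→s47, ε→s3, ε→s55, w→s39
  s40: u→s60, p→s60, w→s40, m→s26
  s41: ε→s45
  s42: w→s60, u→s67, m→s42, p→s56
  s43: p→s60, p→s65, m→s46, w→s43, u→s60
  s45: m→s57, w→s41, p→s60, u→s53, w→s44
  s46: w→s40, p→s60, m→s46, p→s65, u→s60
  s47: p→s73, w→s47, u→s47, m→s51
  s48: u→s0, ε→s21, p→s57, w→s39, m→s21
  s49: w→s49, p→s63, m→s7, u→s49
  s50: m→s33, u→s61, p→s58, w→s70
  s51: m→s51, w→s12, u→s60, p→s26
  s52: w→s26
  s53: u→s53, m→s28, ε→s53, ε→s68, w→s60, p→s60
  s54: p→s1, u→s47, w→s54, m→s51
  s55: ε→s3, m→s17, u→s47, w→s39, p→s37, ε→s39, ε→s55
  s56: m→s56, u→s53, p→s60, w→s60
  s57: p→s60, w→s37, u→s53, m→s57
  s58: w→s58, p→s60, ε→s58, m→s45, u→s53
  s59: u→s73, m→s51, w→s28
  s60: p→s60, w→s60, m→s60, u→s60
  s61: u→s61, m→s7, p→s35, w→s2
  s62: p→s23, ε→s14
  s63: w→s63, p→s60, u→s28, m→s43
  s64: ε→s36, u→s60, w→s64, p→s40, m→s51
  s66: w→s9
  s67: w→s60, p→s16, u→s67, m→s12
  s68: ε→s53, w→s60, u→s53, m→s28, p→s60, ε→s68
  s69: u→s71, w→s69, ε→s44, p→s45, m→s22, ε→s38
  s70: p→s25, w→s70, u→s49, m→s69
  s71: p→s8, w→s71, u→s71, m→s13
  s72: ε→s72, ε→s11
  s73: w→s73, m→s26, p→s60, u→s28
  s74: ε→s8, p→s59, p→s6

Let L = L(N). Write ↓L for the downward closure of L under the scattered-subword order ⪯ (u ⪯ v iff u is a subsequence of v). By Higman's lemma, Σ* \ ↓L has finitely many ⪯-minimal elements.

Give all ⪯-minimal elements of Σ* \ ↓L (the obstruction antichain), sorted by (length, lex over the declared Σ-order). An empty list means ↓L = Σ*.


|Q|=75, |F|=53, |δ|=280 (42 ε).
min D↑ (49 st, q0=0, F={14}): 0:w→1,u→2,m→3,p→4 1:w→1,u→5,m→6,p→4 2:w→7,u→2,m→8,p→9 3:w→6,u→10,m→11,p→12 4:w→4,u→13,m→12,p→14 5:w→5,u→5,m→8,p→15 6:w→6,u→16,m→17,p→12 7:w→7,u→5,m→8,p→9 8:w→8,u→14,m→18,p→19 9:w→9,u→13,m→19,p→14 10:w→20,u→10,m→18,p→21 11:w→22,u→23,m→11,p→24 12:w→12,u→13,m→24,p→14 13:w→14,u→13,m→25,p→14 14:w→14,u→14,m→14,p→14 15:w→15,u→25,m→19,p→14 16:w→16,u→16,m→18,p→26 17:w→22,u→27,m→17,p→24 18:w→28,u→14,m→18,p→29 19:w→19,u→14,m→29,p→14 20:w→20,u→16,m→18,p→21 21:w→21,u→13,m→29,p→14 22:w→22,u→30,m→31,p→32 23:w→33,u→23,m→18,p→34 24:w→32,u→13,m→24,p→14 25:w→14,u→14,m→25,p→14 26:w→26,u→25,m→29,p→14 27:w→30,u→27,m→18,p→35 28:w→28,u→14,m→36,p→37 29:w→37,u→14,m→29,p→14 30:w→30,u→30,m→36,p→38 31:w→39,u→40,m→31,p→41 32:w→32,u→13,m→41,p→14 33:w→33,u→30,m→36,p→42 34:w→42,u→13,m→29,p→14 35:w→38,u→25,m→29,p→14 36:w→43,u→14,m→36,p→44 37:w→37,u→14,m→44,p→14 38:w→38,u→25,m→44,p→14 39:w→14,u→45,m→39,p→46 40:w→45,u→40,m→36,p→47 41:w→46,u→13,m→41,p→14 42:w→42,u→13,m→44,p→14 43:w→14,u→14,m→43,p→25 44:w→25,u→14,m→44,p→14 45:w→14,u→45,m→43,p→48 46:w→14,u→13,m→46,p→14 47:w→48,u→25,m→44,p→14 48:w→14,u→25,m→25,p→14 [Hopcroft].
'pp': run [66, 32, 2] end={s60,s65} rej; 2/2 del acc.
'umu': |S_i|=[66, 45, 16, 1] end={s60} — reject; 3/3 single-dels accept.
'puw': run [66, 32, 5, 1] end={s60} — reject; 3/3 del acc.
'wupuu': |S_i|=[66, 55, 30, 13, 2, 1] end={s60} ∉↓L; 5/5 single-dels accept.
'mmwmww': run [66, 56, 42, 27, 16, 10, 2] end={s38,s60} — reject; 6/6 single-dels accept.
5 obstructions.

Antichain: [pp, umu, puw, wupuu, mmwmww].
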